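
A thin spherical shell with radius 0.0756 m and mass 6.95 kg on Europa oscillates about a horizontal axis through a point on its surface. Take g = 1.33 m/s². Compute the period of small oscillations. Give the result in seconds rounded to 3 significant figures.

1.93 s

I_cm = (2/3)mr² = 0.02648 kg·m². The pivot is at distance d = 0.0756 m from the centre of mass.
By the parallel-axis theorem, I = I_cm + md² = 0.02648 + 0.03972 = 0.06620 kg·m².
T = 2π√(I/(mgd)) = 2π√(0.06620/(6.95 × 1.33 × 0.0756)) = 1.93 s.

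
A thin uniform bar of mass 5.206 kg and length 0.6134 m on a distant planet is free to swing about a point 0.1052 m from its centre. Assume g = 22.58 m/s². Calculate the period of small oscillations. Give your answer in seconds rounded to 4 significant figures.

0.8397 s

For a physical pendulum T = 2π√(I/(mgd)), with d = 0.10520 m from pivot to centre of mass.
I_cm = mL²/12 = 5.206 × 0.6134²/12 = 0.16323 kg·m²; I = I_cm + md² = 0.16323 + 5.206 × 0.10520² = 0.22085 kg·m².
T = 2π√(0.22085/(5.206 × 22.58 × 0.10520)) = 0.8397 s.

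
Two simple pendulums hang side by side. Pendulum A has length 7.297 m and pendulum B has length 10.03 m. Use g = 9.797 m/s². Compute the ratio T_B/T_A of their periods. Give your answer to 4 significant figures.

1.172

T ∝ √L, so T_B/T_A = √(L_B/L_A) = √(10.03/7.297) = 1.172.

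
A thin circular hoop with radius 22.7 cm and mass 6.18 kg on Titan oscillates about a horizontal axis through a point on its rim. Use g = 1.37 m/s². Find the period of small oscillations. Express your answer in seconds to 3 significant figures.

3.62 s

I_cm = mr² = 0.3184 kg·m². The pivot is at distance d = 0.227 m from the centre of mass.
By the parallel-axis theorem, I = I_cm + md² = 0.3184 + 0.3184 = 0.6369 kg·m².
T = 2π√(I/(mgd)) = 2π√(0.6369/(6.18 × 1.37 × 0.227)) = 3.62 s.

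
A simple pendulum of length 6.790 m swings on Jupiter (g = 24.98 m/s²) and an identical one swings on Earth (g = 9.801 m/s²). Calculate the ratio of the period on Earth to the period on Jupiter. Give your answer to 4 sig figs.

1.596

T ∝ 1/√g, so T₂/T₁ = √(g₁/g₂) = √(24.98/9.801) = 1.596.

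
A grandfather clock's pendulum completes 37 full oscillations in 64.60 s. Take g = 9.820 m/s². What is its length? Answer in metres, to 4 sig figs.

T = 64.60/37 = 1.7459 s.
From T = 2π√(L/g), L = gT²/(4π²) = 9.820 × 1.7459²/(4π²) = 0.7583 m.

0.7583 m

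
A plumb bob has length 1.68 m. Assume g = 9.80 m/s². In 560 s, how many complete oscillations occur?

T = 2π√(L/g) = 2π√(1.68/9.80) = 2.601 s.
Number of complete oscillations = ⌊560/2.601⌋ = ⌊215.3⌋ = 215.

215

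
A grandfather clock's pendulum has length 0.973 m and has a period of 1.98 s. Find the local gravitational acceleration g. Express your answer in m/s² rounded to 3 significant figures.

9.80 m/s²

From T = 2π√(L/g), g = 4π²L/T² = 4π² × 0.973/1.980² = 9.80 m/s².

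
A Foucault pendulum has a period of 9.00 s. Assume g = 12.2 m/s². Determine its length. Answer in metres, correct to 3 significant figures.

25.0 m

From T = 2π√(L/g), L = gT²/(4π²) = 12.2 × 9.000²/(4π²) = 25.0 m.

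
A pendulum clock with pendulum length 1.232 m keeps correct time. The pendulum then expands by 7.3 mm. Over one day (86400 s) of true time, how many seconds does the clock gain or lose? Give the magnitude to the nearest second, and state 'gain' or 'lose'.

T ∝ √L, so T'/T = √(1.23930/1.232) = 1.00296.
In 86400 s of true time the clock registers 86400/1.00296 = 86145.2 s, so it loses 255 s.

lose 255 s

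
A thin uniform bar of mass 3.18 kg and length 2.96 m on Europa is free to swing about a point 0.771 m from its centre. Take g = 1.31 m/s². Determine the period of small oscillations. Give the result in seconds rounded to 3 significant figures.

7.20 s

For a physical pendulum T = 2π√(I/(mgd)), with d = 0.7710 m from pivot to centre of mass.
I_cm = mL²/12 = 3.18 × 2.96²/12 = 2.322 kg·m²; I = I_cm + md² = 2.322 + 3.18 × 0.7710² = 4.212 kg·m².
T = 2π√(4.212/(3.18 × 1.31 × 0.7710)) = 7.20 s.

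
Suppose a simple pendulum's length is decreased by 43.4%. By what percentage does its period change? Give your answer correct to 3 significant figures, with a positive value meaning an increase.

T ∝ √L, so T'/T = √(0.5660) = 0.7523.
Percentage change in T = (0.7523 − 1) × 100% = -24.8%.

-24.8%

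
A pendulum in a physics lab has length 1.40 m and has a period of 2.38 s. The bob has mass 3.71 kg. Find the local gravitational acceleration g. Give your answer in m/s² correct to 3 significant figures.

9.76 m/s²

From T = 2π√(L/g), g = 4π²L/T² = 4π² × 1.40/2.380² = 9.76 m/s².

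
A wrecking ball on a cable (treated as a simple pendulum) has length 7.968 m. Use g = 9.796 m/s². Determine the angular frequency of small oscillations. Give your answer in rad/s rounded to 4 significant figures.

ω = √(g/L) = √(9.796/7.968) = 1.109 rad/s.

1.109 rad/s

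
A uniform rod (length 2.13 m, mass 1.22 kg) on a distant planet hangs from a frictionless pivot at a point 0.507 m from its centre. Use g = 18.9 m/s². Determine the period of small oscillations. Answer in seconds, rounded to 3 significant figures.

For a physical pendulum T = 2π√(I/(mgd)), with d = 0.5070 m from pivot to centre of mass.
I_cm = mL²/12 = 1.22 × 2.13²/12 = 0.4613 kg·m²; I = I_cm + md² = 0.4613 + 1.22 × 0.5070² = 0.7749 kg·m².
T = 2π√(0.7749/(1.22 × 18.9 × 0.5070)) = 1.62 s.

1.62 s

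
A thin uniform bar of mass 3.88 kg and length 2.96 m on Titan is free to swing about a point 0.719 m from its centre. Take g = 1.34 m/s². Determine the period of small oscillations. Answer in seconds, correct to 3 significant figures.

7.15 s

For a physical pendulum T = 2π√(I/(mgd)), with d = 0.7190 m from pivot to centre of mass.
I_cm = mL²/12 = 3.88 × 2.96²/12 = 2.833 kg·m²; I = I_cm + md² = 2.833 + 3.88 × 0.7190² = 4.839 kg·m².
T = 2π√(4.839/(3.88 × 1.34 × 0.7190)) = 7.15 s.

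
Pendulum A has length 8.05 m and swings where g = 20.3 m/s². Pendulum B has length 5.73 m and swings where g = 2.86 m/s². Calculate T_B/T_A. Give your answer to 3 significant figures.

2.25

T = 2π√(L/g), so T_B/T_A = √((L_B/g_B)/(L_A/g_A)) = √((5.73/2.86)/(8.05/20.3)) = 2.25.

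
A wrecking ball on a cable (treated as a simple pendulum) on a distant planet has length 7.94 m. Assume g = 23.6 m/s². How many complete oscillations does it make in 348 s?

95

T = 2π√(L/g) = 2π√(7.94/23.6) = 3.644 s.
Number of complete oscillations = ⌊348/3.644⌋ = ⌊95.49⌋ = 95.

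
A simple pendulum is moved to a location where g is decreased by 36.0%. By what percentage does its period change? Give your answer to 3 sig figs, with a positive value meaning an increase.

25.0%

T ∝ 1/√g, so T'/T = 1/√(0.6400) = 1.250.
Percentage change in T = (1.250 − 1) × 100% = 25.0%.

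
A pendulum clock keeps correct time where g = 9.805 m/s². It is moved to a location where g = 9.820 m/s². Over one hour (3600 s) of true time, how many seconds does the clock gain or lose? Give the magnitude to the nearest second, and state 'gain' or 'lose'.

gain 3 s

The clock's period scales as T ∝ 1/√g, so T'/T = √(9.805/9.820) = 0.999236.
In 3600 s of true time the clock registers 3600/0.999236 = 3602.8 s, so it gains 3 s.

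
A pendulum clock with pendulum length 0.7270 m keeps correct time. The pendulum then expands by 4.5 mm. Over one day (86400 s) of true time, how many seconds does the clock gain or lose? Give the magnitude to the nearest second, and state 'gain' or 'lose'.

lose 266 s

T ∝ √L, so T'/T = √(0.73150/0.7270) = 1.00309.
In 86400 s of true time the clock registers 86400/1.00309 = 86133.8 s, so it loses 266 s.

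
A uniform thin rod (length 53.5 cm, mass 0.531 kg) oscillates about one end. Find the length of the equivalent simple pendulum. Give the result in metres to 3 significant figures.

The equivalent simple-pendulum length is L_eq = I/(md), where I is about the pivot and d = 0.2675 m.
I_cm = (1/12)mL² = 0.01267 kg·m², so I = I_cm + md² = 0.01267 + 0.03800 = 0.05066 kg·m².
L_eq = 0.05066/(0.531 × 0.2675) = 0.357 m.

0.357 m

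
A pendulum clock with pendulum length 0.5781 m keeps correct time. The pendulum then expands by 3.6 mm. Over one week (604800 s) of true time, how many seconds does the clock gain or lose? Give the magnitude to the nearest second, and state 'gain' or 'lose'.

T ∝ √L, so T'/T = √(0.58170/0.5781) = 1.00311.
In 604800 s of true time the clock registers 604800/1.00311 = 602925.6 s, so it loses 1874 s.

lose 1874 s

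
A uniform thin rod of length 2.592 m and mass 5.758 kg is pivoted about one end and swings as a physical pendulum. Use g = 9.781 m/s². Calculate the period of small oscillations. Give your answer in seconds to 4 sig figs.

2.641 s

For a physical pendulum T = 2π√(I/(mgd)), with d = 1.2960 m from pivot to centre of mass.
I_cm = mL²/12 = 5.758 × 2.592²/12 = 3.2237 kg·m²; I = I_cm + md² = 3.2237 + 5.758 × 1.2960² = 12.895 kg·m².
T = 2π√(12.895/(5.758 × 9.781 × 1.2960)) = 2.641 s.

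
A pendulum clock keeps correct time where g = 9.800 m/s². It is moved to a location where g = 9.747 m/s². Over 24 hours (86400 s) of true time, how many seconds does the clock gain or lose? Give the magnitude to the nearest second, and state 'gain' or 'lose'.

The clock's period scales as T ∝ 1/√g, so T'/T = √(9.800/9.747) = 1.00272.
In 86400 s of true time the clock registers 86400/1.00272 = 86166.1 s, so it loses 234 s.

lose 234 s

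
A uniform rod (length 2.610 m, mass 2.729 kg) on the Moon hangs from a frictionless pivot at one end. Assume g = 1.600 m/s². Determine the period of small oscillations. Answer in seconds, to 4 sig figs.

6.552 s

For a physical pendulum T = 2π√(I/(mgd)), with d = 1.3050 m from pivot to centre of mass.
I_cm = mL²/12 = 2.729 × 2.610²/12 = 1.5492 kg·m²; I = I_cm + md² = 1.5492 + 2.729 × 1.3050² = 6.1967 kg·m².
T = 2π√(6.1967/(2.729 × 1.600 × 1.3050)) = 6.552 s.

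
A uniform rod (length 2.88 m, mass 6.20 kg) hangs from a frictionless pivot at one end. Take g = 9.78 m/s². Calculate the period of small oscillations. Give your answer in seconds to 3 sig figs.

2.78 s

For a physical pendulum T = 2π√(I/(mgd)), with d = 1.440 m from pivot to centre of mass.
I_cm = mL²/12 = 6.20 × 2.88²/12 = 4.285 kg·m²; I = I_cm + md² = 4.285 + 6.20 × 1.440² = 17.14 kg·m².
T = 2π√(17.14/(6.20 × 9.78 × 1.440)) = 2.78 s.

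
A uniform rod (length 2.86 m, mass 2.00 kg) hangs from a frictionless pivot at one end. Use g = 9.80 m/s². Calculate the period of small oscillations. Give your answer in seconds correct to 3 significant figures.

2.77 s

For a physical pendulum T = 2π√(I/(mgd)), with d = 1.430 m from pivot to centre of mass.
I_cm = mL²/12 = 2.00 × 2.86²/12 = 1.363 kg·m²; I = I_cm + md² = 1.363 + 2.00 × 1.430² = 5.453 kg·m².
T = 2π√(5.453/(2.00 × 9.80 × 1.430)) = 2.77 s.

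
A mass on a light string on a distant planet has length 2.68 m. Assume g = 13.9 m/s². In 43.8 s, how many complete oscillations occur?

T = 2π√(L/g) = 2π√(2.68/13.9) = 2.759 s.
Number of complete oscillations = ⌊43.8/2.759⌋ = ⌊15.88⌋ = 15.

15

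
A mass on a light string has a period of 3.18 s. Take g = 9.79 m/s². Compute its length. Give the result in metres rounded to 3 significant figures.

2.51 m

From T = 2π√(L/g), L = gT²/(4π²) = 9.79 × 3.180²/(4π²) = 2.51 m.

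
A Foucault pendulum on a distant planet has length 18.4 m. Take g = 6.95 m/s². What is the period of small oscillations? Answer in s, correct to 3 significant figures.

10.2 s

T = 2π√(L/g) = 2π√(18.4/6.95) = 2π × 1.627 = 10.2 s.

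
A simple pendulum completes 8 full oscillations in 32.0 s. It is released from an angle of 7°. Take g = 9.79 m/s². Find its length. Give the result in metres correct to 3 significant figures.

3.97 m

T = 32.0/8 = 4.000 s.
From T = 2π√(L/g), L = gT²/(4π²) = 9.79 × 4.000²/(4π²) = 3.97 m.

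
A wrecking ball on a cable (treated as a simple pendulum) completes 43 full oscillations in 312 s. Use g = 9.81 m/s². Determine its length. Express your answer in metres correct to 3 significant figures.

T = 312/43 = 7.256 s.
From T = 2π√(L/g), L = gT²/(4π²) = 9.81 × 7.256²/(4π²) = 13.1 m.

13.1 m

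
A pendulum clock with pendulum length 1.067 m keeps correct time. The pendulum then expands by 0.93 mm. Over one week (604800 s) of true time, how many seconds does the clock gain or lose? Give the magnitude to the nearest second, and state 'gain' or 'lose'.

lose 263 s

T ∝ √L, so T'/T = √(1.06793/1.067) = 1.00044.
In 604800 s of true time the clock registers 604800/1.00044 = 604536.6 s, so it loses 263 s.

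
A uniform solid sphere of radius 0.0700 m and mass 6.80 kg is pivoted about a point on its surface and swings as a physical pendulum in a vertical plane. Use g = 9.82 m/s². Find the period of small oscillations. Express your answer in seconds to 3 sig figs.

0.628 s

I_cm = (2/5)mr² = 0.01333 kg·m². The pivot is at distance d = 0.0700 m from the centre of mass.
By the parallel-axis theorem, I = I_cm + md² = 0.01333 + 0.03332 = 0.04665 kg·m².
T = 2π√(I/(mgd)) = 2π√(0.04665/(6.80 × 9.82 × 0.0700)) = 0.628 s.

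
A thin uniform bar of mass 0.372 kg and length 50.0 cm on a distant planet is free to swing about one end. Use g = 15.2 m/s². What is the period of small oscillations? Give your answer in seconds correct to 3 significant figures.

0.930 s

For a physical pendulum T = 2π√(I/(mgd)), with d = 0.2500 m from pivot to centre of mass.
I_cm = mL²/12 = 0.372 × 0.500²/12 = 0.007750 kg·m²; I = I_cm + md² = 0.007750 + 0.372 × 0.2500² = 0.03100 kg·m².
T = 2π√(0.03100/(0.372 × 15.2 × 0.2500)) = 0.930 s.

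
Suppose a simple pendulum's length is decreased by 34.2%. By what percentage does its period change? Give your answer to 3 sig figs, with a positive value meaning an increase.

-18.9%

T ∝ √L, so T'/T = √(0.6580) = 0.8112.
Percentage change in T = (0.8112 − 1) × 100% = -18.9%.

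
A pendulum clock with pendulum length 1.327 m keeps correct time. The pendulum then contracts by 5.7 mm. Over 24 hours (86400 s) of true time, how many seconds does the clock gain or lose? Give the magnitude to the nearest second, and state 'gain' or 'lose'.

gain 186 s

T ∝ √L, so T'/T = √(1.32130/1.327) = 0.997850.
In 86400 s of true time the clock registers 86400/0.997850 = 86586.2 s, so it gains 186 s.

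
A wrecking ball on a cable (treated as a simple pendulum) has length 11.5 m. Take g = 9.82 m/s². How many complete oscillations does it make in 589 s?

86

T = 2π√(L/g) = 2π√(11.5/9.82) = 6.799 s.
Number of complete oscillations = ⌊589/6.799⌋ = ⌊86.62⌋ = 86.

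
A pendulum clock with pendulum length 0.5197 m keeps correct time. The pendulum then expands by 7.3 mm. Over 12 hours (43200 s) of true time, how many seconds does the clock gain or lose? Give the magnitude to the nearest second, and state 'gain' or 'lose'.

lose 300 s

T ∝ √L, so T'/T = √(0.52700/0.5197) = 1.00700.
In 43200 s of true time the clock registers 43200/1.00700 = 42899.8 s, so it loses 300 s.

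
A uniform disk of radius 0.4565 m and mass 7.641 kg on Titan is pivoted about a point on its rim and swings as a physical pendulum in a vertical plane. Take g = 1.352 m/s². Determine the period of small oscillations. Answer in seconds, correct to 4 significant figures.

I_cm = ½mr² = 0.79616 kg·m². The pivot is at distance d = 0.4565 m from the centre of mass.
By the parallel-axis theorem, I = I_cm + md² = 0.79616 + 1.5923 = 2.3885 kg·m².
T = 2π√(I/(mgd)) = 2π√(2.3885/(7.641 × 1.352 × 0.4565)) = 4.472 s.

4.472 s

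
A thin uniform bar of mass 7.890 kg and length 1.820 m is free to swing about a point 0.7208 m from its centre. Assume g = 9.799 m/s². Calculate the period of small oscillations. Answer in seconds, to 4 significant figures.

For a physical pendulum T = 2π√(I/(mgd)), with d = 0.72080 m from pivot to centre of mass.
I_cm = mL²/12 = 7.890 × 1.820²/12 = 2.1779 kg·m²; I = I_cm + md² = 2.1779 + 7.890 × 0.72080² = 6.2772 kg·m².
T = 2π√(6.2772/(7.890 × 9.799 × 0.72080)) = 2.109 s.

2.109 s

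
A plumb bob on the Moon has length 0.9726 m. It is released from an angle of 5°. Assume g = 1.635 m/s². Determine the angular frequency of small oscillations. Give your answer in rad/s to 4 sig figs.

1.297 rad/s

ω = √(g/L) = √(1.635/0.9726) = 1.297 rad/s.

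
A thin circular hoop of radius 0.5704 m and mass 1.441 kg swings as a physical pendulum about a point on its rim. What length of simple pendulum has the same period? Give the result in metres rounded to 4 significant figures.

The equivalent simple-pendulum length is L_eq = I/(md), where I is about the pivot and d = 0.57040 m.
I_cm = mR² = 0.46884 kg·m², so I = I_cm + md² = 0.46884 + 0.46884 = 0.93768 kg·m².
L_eq = 0.93768/(1.441 × 0.57040) = 1.141 m.

1.141 m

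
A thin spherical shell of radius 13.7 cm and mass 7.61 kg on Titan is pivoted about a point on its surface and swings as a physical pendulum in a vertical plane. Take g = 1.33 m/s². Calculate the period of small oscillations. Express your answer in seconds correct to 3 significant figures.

2.60 s

I_cm = (2/3)mr² = 0.09522 kg·m². The pivot is at distance d = 0.137 m from the centre of mass.
By the parallel-axis theorem, I = I_cm + md² = 0.09522 + 0.1428 = 0.2381 kg·m².
T = 2π√(I/(mgd)) = 2π√(0.2381/(7.61 × 1.33 × 0.137)) = 2.60 s.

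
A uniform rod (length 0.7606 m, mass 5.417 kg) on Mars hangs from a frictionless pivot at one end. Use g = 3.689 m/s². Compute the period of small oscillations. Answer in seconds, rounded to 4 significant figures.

2.329 s

For a physical pendulum T = 2π√(I/(mgd)), with d = 0.38030 m from pivot to centre of mass.
I_cm = mL²/12 = 5.417 × 0.7606²/12 = 0.26115 kg·m²; I = I_cm + md² = 0.26115 + 5.417 × 0.38030² = 1.0446 kg·m².
T = 2π√(1.0446/(5.417 × 3.689 × 0.38030)) = 2.329 s.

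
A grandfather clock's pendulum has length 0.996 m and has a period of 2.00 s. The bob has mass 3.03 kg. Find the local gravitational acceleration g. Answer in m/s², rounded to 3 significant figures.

From T = 2π√(L/g), g = 4π²L/T² = 4π² × 0.996/2.000² = 9.83 m/s².

9.83 m/s²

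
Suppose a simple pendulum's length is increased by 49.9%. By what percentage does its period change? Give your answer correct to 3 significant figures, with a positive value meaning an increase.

T ∝ √L, so T'/T = √(1.499) = 1.224.
Percentage change in T = (1.224 − 1) × 100% = 22.4%.

22.4%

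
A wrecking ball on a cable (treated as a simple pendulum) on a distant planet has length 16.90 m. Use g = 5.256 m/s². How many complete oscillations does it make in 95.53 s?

8

T = 2π√(L/g) = 2π√(16.90/5.256) = 11.267 s.
Number of complete oscillations = ⌊95.53/11.267⌋ = ⌊8.4790⌋ = 8.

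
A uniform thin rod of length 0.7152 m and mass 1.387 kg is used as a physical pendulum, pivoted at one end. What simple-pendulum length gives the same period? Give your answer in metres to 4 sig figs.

0.4768 m

The equivalent simple-pendulum length is L_eq = I/(md), where I is about the pivot and d = 0.35760 m.
I_cm = (1/12)mL² = 0.059122 kg·m², so I = I_cm + md² = 0.059122 + 0.17737 = 0.23649 kg·m².
L_eq = 0.23649/(1.387 × 0.35760) = 0.4768 m.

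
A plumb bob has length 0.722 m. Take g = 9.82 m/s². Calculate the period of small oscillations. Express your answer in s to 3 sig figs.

1.70 s

T = 2π√(L/g) = 2π√(0.722/9.82) = 2π × 0.2712 = 1.70 s.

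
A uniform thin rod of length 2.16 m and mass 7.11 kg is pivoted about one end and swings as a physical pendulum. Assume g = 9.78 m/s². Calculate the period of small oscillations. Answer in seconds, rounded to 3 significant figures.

2.41 s

For a physical pendulum T = 2π√(I/(mgd)), with d = 1.080 m from pivot to centre of mass.
I_cm = mL²/12 = 7.11 × 2.16²/12 = 2.764 kg·m²; I = I_cm + md² = 2.764 + 7.11 × 1.080² = 11.06 kg·m².
T = 2π√(11.06/(7.11 × 9.78 × 1.080)) = 2.41 s.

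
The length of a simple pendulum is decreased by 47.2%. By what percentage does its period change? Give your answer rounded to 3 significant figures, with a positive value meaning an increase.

T ∝ √L, so T'/T = √(0.5280) = 0.7266.
Percentage change in T = (0.7266 − 1) × 100% = -27.3%.

-27.3%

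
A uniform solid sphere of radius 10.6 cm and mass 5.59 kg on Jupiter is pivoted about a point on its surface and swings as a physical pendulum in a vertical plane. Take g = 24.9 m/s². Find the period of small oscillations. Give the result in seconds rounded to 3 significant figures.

I_cm = (2/5)mr² = 0.02512 kg·m². The pivot is at distance d = 0.106 m from the centre of mass.
By the parallel-axis theorem, I = I_cm + md² = 0.02512 + 0.06281 = 0.08793 kg·m².
T = 2π√(I/(mgd)) = 2π√(0.08793/(5.59 × 24.9 × 0.106)) = 0.485 s.

0.485 s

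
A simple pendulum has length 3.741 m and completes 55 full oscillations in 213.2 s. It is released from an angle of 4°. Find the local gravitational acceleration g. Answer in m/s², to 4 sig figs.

9.829 m/s²

T = 213.2/55 = 3.8764 s.
From T = 2π√(L/g), g = 4π²L/T² = 4π² × 3.741/3.8764² = 9.829 m/s².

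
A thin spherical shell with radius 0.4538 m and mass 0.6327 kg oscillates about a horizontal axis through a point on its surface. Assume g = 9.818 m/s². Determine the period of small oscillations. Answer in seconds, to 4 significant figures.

1.744 s

I_cm = (2/3)mr² = 0.086863 kg·m². The pivot is at distance d = 0.4538 m from the centre of mass.
By the parallel-axis theorem, I = I_cm + md² = 0.086863 + 0.13029 = 0.21716 kg·m².
T = 2π√(I/(mgd)) = 2π√(0.21716/(0.6327 × 9.818 × 0.4538)) = 1.744 s.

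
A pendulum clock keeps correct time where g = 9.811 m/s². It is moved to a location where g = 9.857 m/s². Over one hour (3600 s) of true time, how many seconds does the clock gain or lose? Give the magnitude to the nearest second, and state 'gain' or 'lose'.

The clock's period scales as T ∝ 1/√g, so T'/T = √(9.811/9.857) = 0.997664.
In 3600 s of true time the clock registers 3600/0.997664 = 3608.4 s, so it gains 8 s.

gain 8 s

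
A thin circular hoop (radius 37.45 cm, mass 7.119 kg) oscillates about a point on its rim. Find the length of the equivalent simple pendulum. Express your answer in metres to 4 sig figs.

0.7490 m

The equivalent simple-pendulum length is L_eq = I/(md), where I is about the pivot and d = 0.37450 m.
I_cm = mR² = 0.99844 kg·m², so I = I_cm + md² = 0.99844 + 0.99844 = 1.9969 kg·m².
L_eq = 1.9969/(7.119 × 0.37450) = 0.7490 m.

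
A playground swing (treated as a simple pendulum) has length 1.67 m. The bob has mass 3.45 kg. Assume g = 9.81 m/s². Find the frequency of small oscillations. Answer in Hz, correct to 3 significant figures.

T = 2π√(L/g) = 2π√(1.67/9.81) = 2.592 s, so f = 1/T = 0.386 Hz.

0.386 Hz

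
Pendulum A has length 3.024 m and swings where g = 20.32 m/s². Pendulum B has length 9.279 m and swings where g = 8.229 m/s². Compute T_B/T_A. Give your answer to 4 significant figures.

T = 2π√(L/g), so T_B/T_A = √((L_B/g_B)/(L_A/g_A)) = √((9.279/8.229)/(3.024/20.32)) = 2.753.

2.753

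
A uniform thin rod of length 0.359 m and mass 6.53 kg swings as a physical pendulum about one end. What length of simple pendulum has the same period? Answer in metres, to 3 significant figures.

0.239 m

The equivalent simple-pendulum length is L_eq = I/(md), where I is about the pivot and d = 0.1795 m.
I_cm = (1/12)mL² = 0.07013 kg·m², so I = I_cm + md² = 0.07013 + 0.2104 = 0.2805 kg·m².
L_eq = 0.2805/(6.53 × 0.1795) = 0.239 m.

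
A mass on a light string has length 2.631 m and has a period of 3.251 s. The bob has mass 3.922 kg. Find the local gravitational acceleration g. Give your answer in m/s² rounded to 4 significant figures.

9.828 m/s²

From T = 2π√(L/g), g = 4π²L/T² = 4π² × 2.631/3.2510² = 9.828 m/s².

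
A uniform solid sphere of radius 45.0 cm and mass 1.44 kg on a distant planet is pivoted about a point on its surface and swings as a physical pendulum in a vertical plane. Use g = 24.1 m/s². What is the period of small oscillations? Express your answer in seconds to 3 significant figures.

I_cm = (2/5)mr² = 0.1166 kg·m². The pivot is at distance d = 0.450 m from the centre of mass.
By the parallel-axis theorem, I = I_cm + md² = 0.1166 + 0.2916 = 0.4082 kg·m².
T = 2π√(I/(mgd)) = 2π√(0.4082/(1.44 × 24.1 × 0.450)) = 1.02 s.

1.02 s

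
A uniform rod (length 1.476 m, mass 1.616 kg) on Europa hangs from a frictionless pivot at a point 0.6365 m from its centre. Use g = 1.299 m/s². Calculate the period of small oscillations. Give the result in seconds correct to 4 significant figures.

For a physical pendulum T = 2π√(I/(mgd)), with d = 0.63650 m from pivot to centre of mass.
I_cm = mL²/12 = 1.616 × 1.476²/12 = 0.29338 kg·m²; I = I_cm + md² = 0.29338 + 1.616 × 0.63650² = 0.94808 kg·m².
T = 2π√(0.94808/(1.616 × 1.299 × 0.63650)) = 5.293 s.

5.293 s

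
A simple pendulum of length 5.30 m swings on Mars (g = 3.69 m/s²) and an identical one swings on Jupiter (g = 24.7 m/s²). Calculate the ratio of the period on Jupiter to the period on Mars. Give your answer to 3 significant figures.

T ∝ 1/√g, so T₂/T₁ = √(g₁/g₂) = √(3.69/24.7) = 0.387.

0.387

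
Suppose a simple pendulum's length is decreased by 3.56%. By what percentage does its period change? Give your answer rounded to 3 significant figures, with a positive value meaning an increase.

-1.80%

T ∝ √L, so T'/T = √(0.9644) = 0.9820.
Percentage change in T = (0.9820 − 1) × 100% = -1.80%.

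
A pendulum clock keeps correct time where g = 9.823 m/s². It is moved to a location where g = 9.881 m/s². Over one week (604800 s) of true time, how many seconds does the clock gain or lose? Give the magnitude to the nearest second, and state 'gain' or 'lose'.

gain 1783 s

The clock's period scales as T ∝ 1/√g, so T'/T = √(9.823/9.881) = 0.997061.
In 604800 s of true time the clock registers 604800/0.997061 = 606582.9 s, so it gains 1783 s.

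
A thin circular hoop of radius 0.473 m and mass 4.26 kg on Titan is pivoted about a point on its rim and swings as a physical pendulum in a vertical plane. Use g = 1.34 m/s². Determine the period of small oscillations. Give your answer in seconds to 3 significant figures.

5.28 s

I_cm = mr² = 0.9531 kg·m². The pivot is at distance d = 0.473 m from the centre of mass.
By the parallel-axis theorem, I = I_cm + md² = 0.9531 + 0.9531 = 1.906 kg·m².
T = 2π√(I/(mgd)) = 2π√(1.906/(4.26 × 1.34 × 0.473)) = 5.28 s.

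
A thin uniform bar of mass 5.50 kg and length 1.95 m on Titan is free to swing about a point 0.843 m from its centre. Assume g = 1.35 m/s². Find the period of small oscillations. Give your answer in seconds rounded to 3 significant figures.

For a physical pendulum T = 2π√(I/(mgd)), with d = 0.8430 m from pivot to centre of mass.
I_cm = mL²/12 = 5.50 × 1.95²/12 = 1.743 kg·m²; I = I_cm + md² = 1.743 + 5.50 × 0.8430² = 5.651 kg·m².
T = 2π√(5.651/(5.50 × 1.35 × 0.8430)) = 5.97 s.

5.97 s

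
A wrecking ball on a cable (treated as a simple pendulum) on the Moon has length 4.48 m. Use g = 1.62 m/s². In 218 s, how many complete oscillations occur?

T = 2π√(L/g) = 2π√(4.48/1.62) = 10.45 s.
Number of complete oscillations = ⌊218/10.45⌋ = ⌊20.86⌋ = 20.

20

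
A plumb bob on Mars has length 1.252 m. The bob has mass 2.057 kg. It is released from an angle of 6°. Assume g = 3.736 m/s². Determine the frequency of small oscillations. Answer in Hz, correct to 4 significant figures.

T = 2π√(L/g) = 2π√(1.252/3.736) = 3.6373 s, so f = 1/T = 0.2749 Hz.

0.2749 Hz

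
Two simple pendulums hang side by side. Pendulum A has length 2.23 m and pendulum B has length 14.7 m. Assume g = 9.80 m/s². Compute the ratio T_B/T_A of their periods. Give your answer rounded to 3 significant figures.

2.57

T ∝ √L, so T_B/T_A = √(L_B/L_A) = √(14.7/2.23) = 2.57.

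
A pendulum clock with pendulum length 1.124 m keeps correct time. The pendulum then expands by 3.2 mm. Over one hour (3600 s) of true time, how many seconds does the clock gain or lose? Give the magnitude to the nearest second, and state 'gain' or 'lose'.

T ∝ √L, so T'/T = √(1.12720/1.124) = 1.00142.
In 3600 s of true time the clock registers 3600/1.00142 = 3594.9 s, so it loses 5 s.

lose 5 s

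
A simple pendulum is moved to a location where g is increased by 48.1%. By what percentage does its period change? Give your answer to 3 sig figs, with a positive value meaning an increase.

T ∝ 1/√g, so T'/T = 1/√(1.481) = 0.8217.
Percentage change in T = (0.8217 − 1) × 100% = -17.8%.

-17.8%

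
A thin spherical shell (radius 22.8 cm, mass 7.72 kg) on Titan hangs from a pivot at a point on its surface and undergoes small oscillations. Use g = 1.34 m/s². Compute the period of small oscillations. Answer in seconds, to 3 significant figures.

I_cm = (2/3)mr² = 0.2675 kg·m². The pivot is at distance d = 0.228 m from the centre of mass.
By the parallel-axis theorem, I = I_cm + md² = 0.2675 + 0.4013 = 0.6689 kg·m².
T = 2π√(I/(mgd)) = 2π√(0.6689/(7.72 × 1.34 × 0.228)) = 3.35 s.

3.35 s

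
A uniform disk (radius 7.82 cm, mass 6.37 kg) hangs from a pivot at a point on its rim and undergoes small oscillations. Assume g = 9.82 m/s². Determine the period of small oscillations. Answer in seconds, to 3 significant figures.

I_cm = ½mr² = 0.01948 kg·m². The pivot is at distance d = 0.0782 m from the centre of mass.
By the parallel-axis theorem, I = I_cm + md² = 0.01948 + 0.03895 = 0.05843 kg·m².
T = 2π√(I/(mgd)) = 2π√(0.05843/(6.37 × 9.82 × 0.0782)) = 0.687 s.

0.687 s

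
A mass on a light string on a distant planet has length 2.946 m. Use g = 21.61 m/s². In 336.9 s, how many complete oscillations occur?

145

T = 2π√(L/g) = 2π√(2.946/21.61) = 2.3199 s.
Number of complete oscillations = ⌊336.9/2.3199⌋ = ⌊145.22⌋ = 145.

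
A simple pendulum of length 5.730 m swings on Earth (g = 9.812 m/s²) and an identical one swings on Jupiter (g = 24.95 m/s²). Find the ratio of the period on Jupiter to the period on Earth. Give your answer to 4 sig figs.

T ∝ 1/√g, so T₂/T₁ = √(g₁/g₂) = √(9.812/24.95) = 0.6271.

0.6271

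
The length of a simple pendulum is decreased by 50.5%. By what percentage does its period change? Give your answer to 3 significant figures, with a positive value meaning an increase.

T ∝ √L, so T'/T = √(0.4950) = 0.7036.
Percentage change in T = (0.7036 − 1) × 100% = -29.6%.

-29.6%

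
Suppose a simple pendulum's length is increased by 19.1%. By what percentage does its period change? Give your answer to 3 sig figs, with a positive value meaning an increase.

T ∝ √L, so T'/T = √(1.191) = 1.091.
Percentage change in T = (1.091 − 1) × 100% = 9.13%.

9.13%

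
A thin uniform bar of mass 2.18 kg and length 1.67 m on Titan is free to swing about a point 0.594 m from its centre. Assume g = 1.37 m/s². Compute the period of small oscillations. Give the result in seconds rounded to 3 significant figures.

For a physical pendulum T = 2π√(I/(mgd)), with d = 0.5940 m from pivot to centre of mass.
I_cm = mL²/12 = 2.18 × 1.67²/12 = 0.5067 kg·m²; I = I_cm + md² = 0.5067 + 2.18 × 0.5940² = 1.276 kg·m².
T = 2π√(1.276/(2.18 × 1.37 × 0.5940)) = 5.33 s.

5.33 s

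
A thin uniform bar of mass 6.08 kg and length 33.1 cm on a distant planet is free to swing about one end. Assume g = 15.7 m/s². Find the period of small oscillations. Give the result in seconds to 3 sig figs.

For a physical pendulum T = 2π√(I/(mgd)), with d = 0.1655 m from pivot to centre of mass.
I_cm = mL²/12 = 6.08 × 0.331²/12 = 0.05551 kg·m²; I = I_cm + md² = 0.05551 + 6.08 × 0.1655² = 0.2220 kg·m².
T = 2π√(0.2220/(6.08 × 15.7 × 0.1655)) = 0.745 s.

0.745 s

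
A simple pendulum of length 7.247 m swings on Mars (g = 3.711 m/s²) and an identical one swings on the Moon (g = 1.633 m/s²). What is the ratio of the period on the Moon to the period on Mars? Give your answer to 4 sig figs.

1.507

T ∝ 1/√g, so T₂/T₁ = √(g₁/g₂) = √(3.711/1.633) = 1.507.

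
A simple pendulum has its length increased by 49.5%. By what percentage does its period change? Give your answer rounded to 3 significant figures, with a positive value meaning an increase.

22.3%

T ∝ √L, so T'/T = √(1.495) = 1.223.
Percentage change in T = (1.223 − 1) × 100% = 22.3%.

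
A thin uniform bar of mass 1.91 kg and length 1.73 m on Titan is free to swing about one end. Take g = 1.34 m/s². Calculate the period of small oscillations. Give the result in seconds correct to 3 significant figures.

5.83 s

For a physical pendulum T = 2π√(I/(mgd)), with d = 0.8650 m from pivot to centre of mass.
I_cm = mL²/12 = 1.91 × 1.73²/12 = 0.4764 kg·m²; I = I_cm + md² = 0.4764 + 1.91 × 0.8650² = 1.905 kg·m².
T = 2π√(1.905/(1.91 × 1.34 × 0.8650)) = 5.83 s.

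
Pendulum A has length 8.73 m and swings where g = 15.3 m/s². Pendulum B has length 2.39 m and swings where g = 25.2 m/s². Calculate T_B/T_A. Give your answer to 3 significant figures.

0.408

T = 2π√(L/g), so T_B/T_A = √((L_B/g_B)/(L_A/g_A)) = √((2.39/25.2)/(8.73/15.3)) = 0.408.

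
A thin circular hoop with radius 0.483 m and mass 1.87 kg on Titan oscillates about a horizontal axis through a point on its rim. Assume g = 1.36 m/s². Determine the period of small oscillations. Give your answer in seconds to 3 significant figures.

5.30 s

I_cm = mr² = 0.4363 kg·m². The pivot is at distance d = 0.483 m from the centre of mass.
By the parallel-axis theorem, I = I_cm + md² = 0.4363 + 0.4363 = 0.8725 kg·m².
T = 2π√(I/(mgd)) = 2π√(0.8725/(1.87 × 1.36 × 0.483)) = 5.30 s.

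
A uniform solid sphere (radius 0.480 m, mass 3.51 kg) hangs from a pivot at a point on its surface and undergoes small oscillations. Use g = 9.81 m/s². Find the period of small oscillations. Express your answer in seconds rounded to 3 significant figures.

1.64 s

I_cm = (2/5)mr² = 0.3235 kg·m². The pivot is at distance d = 0.480 m from the centre of mass.
By the parallel-axis theorem, I = I_cm + md² = 0.3235 + 0.8087 = 1.132 kg·m².
T = 2π√(I/(mgd)) = 2π√(1.132/(3.51 × 9.81 × 0.480)) = 1.64 s.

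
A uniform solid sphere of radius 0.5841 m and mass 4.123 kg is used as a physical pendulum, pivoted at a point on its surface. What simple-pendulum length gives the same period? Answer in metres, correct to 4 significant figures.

The equivalent simple-pendulum length is L_eq = I/(md), where I is about the pivot and d = 0.58410 m.
I_cm = (2/5)mR² = 0.56266 kg·m², so I = I_cm + md² = 0.56266 + 1.4067 = 1.9693 kg·m².
L_eq = 1.9693/(4.123 × 0.58410) = 0.8177 m.

0.8177 m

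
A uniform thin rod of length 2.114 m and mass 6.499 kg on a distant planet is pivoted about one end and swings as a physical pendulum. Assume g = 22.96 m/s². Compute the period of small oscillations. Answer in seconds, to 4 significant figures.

For a physical pendulum T = 2π√(I/(mgd)), with d = 1.0570 m from pivot to centre of mass.
I_cm = mL²/12 = 6.499 × 2.114²/12 = 2.4203 kg·m²; I = I_cm + md² = 2.4203 + 6.499 × 1.0570² = 9.6813 kg·m².
T = 2π√(9.6813/(6.499 × 22.96 × 1.0570)) = 1.557 s.

1.557 s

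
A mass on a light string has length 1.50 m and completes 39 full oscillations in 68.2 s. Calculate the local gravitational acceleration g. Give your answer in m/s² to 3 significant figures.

T = 68.2/39 = 1.749 s.
From T = 2π√(L/g), g = 4π²L/T² = 4π² × 1.50/1.749² = 19.4 m/s².

19.4 m/s²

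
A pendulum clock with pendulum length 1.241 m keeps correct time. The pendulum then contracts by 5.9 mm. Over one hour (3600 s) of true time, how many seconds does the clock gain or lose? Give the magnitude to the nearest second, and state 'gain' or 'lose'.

T ∝ √L, so T'/T = √(1.23510/1.241) = 0.997620.
In 3600 s of true time the clock registers 3600/0.997620 = 3608.6 s, so it gains 9 s.

gain 9 s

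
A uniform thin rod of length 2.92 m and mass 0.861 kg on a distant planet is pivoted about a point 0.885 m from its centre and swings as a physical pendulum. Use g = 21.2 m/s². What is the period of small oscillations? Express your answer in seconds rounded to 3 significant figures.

For a physical pendulum T = 2π√(I/(mgd)), with d = 0.8850 m from pivot to centre of mass.
I_cm = mL²/12 = 0.861 × 2.92²/12 = 0.6118 kg·m²; I = I_cm + md² = 0.6118 + 0.861 × 0.8850² = 1.286 kg·m².
T = 2π√(1.286/(0.861 × 21.2 × 0.8850)) = 1.77 s.

1.77 s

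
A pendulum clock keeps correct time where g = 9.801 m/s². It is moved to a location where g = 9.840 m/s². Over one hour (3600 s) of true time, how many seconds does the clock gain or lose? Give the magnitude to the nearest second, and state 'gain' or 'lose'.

The clock's period scales as T ∝ 1/√g, so T'/T = √(9.801/9.840) = 0.998016.
In 3600 s of true time the clock registers 3600/0.998016 = 3607.2 s, so it gains 7 s.

gain 7 s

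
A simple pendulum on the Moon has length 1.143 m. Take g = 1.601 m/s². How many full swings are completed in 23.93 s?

4

T = 2π√(L/g) = 2π√(1.143/1.601) = 5.3089 s.
Number of complete oscillations = ⌊23.93/5.3089⌋ = ⌊4.5075⌋ = 4.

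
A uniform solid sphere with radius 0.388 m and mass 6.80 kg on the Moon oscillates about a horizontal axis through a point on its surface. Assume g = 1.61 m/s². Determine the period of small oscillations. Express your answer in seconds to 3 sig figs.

I_cm = (2/5)mr² = 0.4095 kg·m². The pivot is at distance d = 0.388 m from the centre of mass.
By the parallel-axis theorem, I = I_cm + md² = 0.4095 + 1.024 = 1.433 kg·m².
T = 2π√(I/(mgd)) = 2π√(1.433/(6.80 × 1.61 × 0.388)) = 3.65 s.

3.65 s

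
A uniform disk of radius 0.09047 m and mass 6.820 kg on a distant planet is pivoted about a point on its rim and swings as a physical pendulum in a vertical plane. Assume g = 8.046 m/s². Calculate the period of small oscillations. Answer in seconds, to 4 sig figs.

0.8160 s

I_cm = ½mr² = 0.027910 kg·m². The pivot is at distance d = 0.09047 m from the centre of mass.
By the parallel-axis theorem, I = I_cm + md² = 0.027910 + 0.055820 = 0.083731 kg·m².
T = 2π√(I/(mgd)) = 2π√(0.083731/(6.820 × 8.046 × 0.09047)) = 0.8160 s.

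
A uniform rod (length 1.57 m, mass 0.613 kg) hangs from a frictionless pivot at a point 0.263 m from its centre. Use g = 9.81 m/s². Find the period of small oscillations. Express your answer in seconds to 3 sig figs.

For a physical pendulum T = 2π√(I/(mgd)), with d = 0.2630 m from pivot to centre of mass.
I_cm = mL²/12 = 0.613 × 1.57²/12 = 0.1259 kg·m²; I = I_cm + md² = 0.1259 + 0.613 × 0.2630² = 0.1683 kg·m².
T = 2π√(0.1683/(0.613 × 9.81 × 0.2630)) = 2.05 s.

2.05 s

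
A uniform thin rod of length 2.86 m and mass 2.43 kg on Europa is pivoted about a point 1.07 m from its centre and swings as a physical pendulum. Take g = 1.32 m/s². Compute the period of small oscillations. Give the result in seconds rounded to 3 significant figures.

7.15 s

For a physical pendulum T = 2π√(I/(mgd)), with d = 1.070 m from pivot to centre of mass.
I_cm = mL²/12 = 2.43 × 2.86²/12 = 1.656 kg·m²; I = I_cm + md² = 1.656 + 2.43 × 1.070² = 4.438 kg·m².
T = 2π√(4.438/(2.43 × 1.32 × 1.070)) = 7.15 s.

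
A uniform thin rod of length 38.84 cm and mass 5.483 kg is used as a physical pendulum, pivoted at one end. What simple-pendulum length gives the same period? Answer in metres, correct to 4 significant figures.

0.2589 m

The equivalent simple-pendulum length is L_eq = I/(md), where I is about the pivot and d = 0.19420 m.
I_cm = (1/12)mL² = 0.068928 kg·m², so I = I_cm + md² = 0.068928 + 0.20678 = 0.27571 kg·m².
L_eq = 0.27571/(5.483 × 0.19420) = 0.2589 m.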